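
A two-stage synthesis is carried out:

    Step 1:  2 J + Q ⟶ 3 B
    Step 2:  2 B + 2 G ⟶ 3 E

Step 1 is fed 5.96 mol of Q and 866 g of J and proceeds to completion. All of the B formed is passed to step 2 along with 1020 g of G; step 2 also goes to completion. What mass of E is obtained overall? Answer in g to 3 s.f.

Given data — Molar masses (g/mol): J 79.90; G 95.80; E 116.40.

1860 g

Step 1:
n(Q) = 5.960 mol
n(J) = 866.0 / 79.90 = 10.84 mol
n/ν for Q = 5.960/1 = 5.960
n/ν for J = 10.84/2 = 5.420
Smallest n/ν is J → limiting reagent.
n(B) produced = (3/2) × 10.84 = 16.26 mol
Step 2:
n(B) available = 16.26 mol
n(G) = 1020 / 95.80 = 10.65 mol
n/ν for B = 16.26/2 = 8.130
n/ν for G = 10.65/2 = 5.325
Smallest n/ν is G → limiting reagent.
n(E) = (3/2) × 10.65 = 15.98 mol
mass = 15.98 × 116.40 = 1860 g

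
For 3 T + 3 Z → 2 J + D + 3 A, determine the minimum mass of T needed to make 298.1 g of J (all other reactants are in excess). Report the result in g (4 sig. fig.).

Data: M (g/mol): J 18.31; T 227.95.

n(J) = 298.1 / 18.31 = 16.28 mol
n(T) = (3/2) × 16.28 = 24.42 mol
mass = 24.42 × 227.95 = 5567 g

5567 g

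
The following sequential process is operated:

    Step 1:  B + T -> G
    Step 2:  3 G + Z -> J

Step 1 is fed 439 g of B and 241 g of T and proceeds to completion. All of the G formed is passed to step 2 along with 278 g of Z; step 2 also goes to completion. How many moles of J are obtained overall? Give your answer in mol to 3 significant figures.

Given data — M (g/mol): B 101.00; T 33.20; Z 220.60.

Step 1:
n(B) = 439.0 / 101.00 = 4.347 mol
n(T) = 241.0 / 33.20 = 7.259 mol
n/ν for B = 4.347/1 = 4.347
n/ν for T = 7.259/1 = 7.259
Smallest n/ν is B → limiting reagent.
n(G) produced = (1/1) × 4.347 = 4.347 mol
Step 2:
n(G) available = 4.347 mol
n(Z) = 278.0 / 220.60 = 1.260 mol
n/ν for G = 4.347/3 = 1.449
n/ν for Z = 1.260/1 = 1.260
Smallest n/ν is Z → limiting reagent.
n(J) = (1/1) × 1.260 = 1.260 mol

1.26 mol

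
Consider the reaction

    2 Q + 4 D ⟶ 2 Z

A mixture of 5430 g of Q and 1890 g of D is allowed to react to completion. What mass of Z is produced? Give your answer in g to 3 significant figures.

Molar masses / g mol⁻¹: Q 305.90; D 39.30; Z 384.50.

6830 g

n(Q) = 5430 / 305.90 = 17.75 mol
n(D) = 1890 / 39.30 = 48.09 mol
n/ν → Q: 8.875, D: 12.02; Q is limiting.
n(Z) = (2/2) × 17.75 = 17.75 mol
mass = 17.75 × 384.50 = 6825 g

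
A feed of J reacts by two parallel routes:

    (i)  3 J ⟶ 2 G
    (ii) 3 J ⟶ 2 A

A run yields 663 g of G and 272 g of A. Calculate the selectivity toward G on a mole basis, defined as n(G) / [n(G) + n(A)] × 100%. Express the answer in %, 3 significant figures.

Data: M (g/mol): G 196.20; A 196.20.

70.9 %

n(G) = 663 / 196.20 = 3.379 mol
n(A) = 272 / 196.20 = 1.386 mol
selectivity = 3.379/(3.379+1.386) × 100 = 70.91 %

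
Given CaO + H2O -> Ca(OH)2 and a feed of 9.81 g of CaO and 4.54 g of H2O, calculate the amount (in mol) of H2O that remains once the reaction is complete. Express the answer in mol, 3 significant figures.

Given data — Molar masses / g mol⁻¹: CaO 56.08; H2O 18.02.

0.0770 mol

n(CaO) = 9.810 / 56.08 = 0.1749 mol
n(H2O) = 4.540 / 18.02 = 0.2519 mol
n/ν → CaO: 0.1749, H2O: 0.2519; CaO is limiting.
H2O consumed = (1/1) × 0.1749 = 0.1749 mol
H2O remaining = 0.2519 − 0.1749 = 0.07700 mol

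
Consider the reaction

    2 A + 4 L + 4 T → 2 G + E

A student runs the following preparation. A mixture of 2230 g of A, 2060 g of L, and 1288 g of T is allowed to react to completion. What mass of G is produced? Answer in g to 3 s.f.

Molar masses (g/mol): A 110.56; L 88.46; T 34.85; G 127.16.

1480 g

n(A) = 2230 / 110.56 = 20.17 mol
n(L) = 2060 / 88.46 = 23.29 mol
n(T) = 1288 / 34.85 = 36.96 mol
n/ν for A = 20.17/2 = 10.09
n/ν for L = 23.29/4 = 5.823
n/ν for T = 36.96/4 = 9.240
Smallest n/ν is L → limiting reagent.
n(G) = (2/4) × 23.29 = 11.65 mol
mass = 11.65 × 127.16 = 1481 g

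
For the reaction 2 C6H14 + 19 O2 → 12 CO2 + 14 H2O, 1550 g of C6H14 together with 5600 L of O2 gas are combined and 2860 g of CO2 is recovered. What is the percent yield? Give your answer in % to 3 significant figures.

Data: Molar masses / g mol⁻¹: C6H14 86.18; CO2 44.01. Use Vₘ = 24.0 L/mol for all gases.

60.2 %

n(C6H14) = 1550 / 86.18 = 17.99 mol
n(O2) = 5600 / 24.0 = 233.3 mol
n/ν for C6H14 = 17.99/2 = 8.995
n/ν for O2 = 233.3/19 = 12.28
Smallest n/ν is C6H14 → limiting reagent.
theoretical n(CO2) = (12/2) × 17.99 = 107.9 mol → 4749 g
% yield = 2860 / 4749 × 100 = 60.22 %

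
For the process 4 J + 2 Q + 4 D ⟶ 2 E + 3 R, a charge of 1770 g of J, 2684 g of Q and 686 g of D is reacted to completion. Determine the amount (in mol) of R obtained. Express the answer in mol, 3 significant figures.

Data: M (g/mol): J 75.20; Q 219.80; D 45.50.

n(J) = 1770 / 75.20 = 23.54 mol
n(Q) = 2684 / 219.80 = 12.21 mol
n(D) = 686.0 / 45.50 = 15.08 mol
n/ν for J = 23.54/4 = 5.885
n/ν for Q = 12.21/2 = 6.105
n/ν for D = 15.08/4 = 3.770
Smallest n/ν is D → limiting reagent.
n(R) = (3/4) × 15.08 = 11.31 mol

11.3 mol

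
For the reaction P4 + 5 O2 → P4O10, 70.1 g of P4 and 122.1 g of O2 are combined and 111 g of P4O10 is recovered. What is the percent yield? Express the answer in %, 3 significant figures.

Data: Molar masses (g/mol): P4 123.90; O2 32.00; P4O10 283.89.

n(P4) = 70.10 / 123.90 = 0.5658 mol
n(O2) = 122.1 / 32.00 = 3.816 mol
n/ν → P4: 0.5658, O2: 0.7632; P4 is limiting.
theoretical n(P4O10) = (1/1) × 0.5658 = 0.5658 mol → 160.6 g
% yield = 111 / 160.6 × 100 = 69.12 %

69.1 %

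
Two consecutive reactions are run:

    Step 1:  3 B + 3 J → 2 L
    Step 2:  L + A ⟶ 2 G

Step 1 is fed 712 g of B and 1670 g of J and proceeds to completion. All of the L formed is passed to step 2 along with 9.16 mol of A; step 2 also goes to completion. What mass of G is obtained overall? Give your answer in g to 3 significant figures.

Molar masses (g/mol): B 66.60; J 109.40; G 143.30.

Step 1:
n(B) = 712.0 / 66.60 = 10.69 mol
n(J) = 1670 / 109.40 = 15.27 mol
n/ν for B = 10.69/3 = 3.563
n/ν for J = 15.27/3 = 5.090
Smallest n/ν is B → limiting reagent.
n(L) produced = (2/3) × 10.69 = 7.127 mol
Step 2:
n(L) available = 7.127 mol
n(A) = 9.160 mol
n/ν for L = 7.127/1 = 7.127
n/ν for A = 9.160/1 = 9.160
Smallest n/ν is L → limiting reagent.
n(G) = (2/1) × 7.127 = 14.25 mol
mass = 14.25 × 143.30 = 2042 g

2040 g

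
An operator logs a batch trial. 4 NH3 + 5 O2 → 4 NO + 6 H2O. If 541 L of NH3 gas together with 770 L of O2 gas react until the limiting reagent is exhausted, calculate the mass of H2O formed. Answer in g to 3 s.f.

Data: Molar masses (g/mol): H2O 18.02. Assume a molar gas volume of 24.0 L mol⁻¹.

609 g

n(NH3) = 541.0 / 24.0 = 22.54 mol
n(O2) = 770.0 / 24.0 = 32.08 mol
n/ν → NH3: 5.635, O2: 6.416; NH3 is limiting.
n(H2O) = (6/4) × 22.54 = 33.81 mol
mass = 33.81 × 18.02 = 609.3 g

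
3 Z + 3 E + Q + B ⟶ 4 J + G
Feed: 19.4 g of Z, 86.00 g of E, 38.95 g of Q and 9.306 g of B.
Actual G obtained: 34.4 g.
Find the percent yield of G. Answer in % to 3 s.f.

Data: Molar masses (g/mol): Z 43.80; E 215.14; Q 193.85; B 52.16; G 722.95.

n(Z) = 19.40 / 43.80 = 0.4429 mol
n(E) = 86.00 / 215.14 = 0.3997 mol
n(Q) = 38.95 / 193.85 = 0.2009 mol
n(B) = 9.306 / 52.16 = 0.1784 mol
n/ν for Z = 0.4429/3 = 0.1476
n/ν for E = 0.3997/3 = 0.1332
n/ν for Q = 0.2009/1 = 0.2009
n/ν for B = 0.1784/1 = 0.1784
Smallest n/ν is E → limiting reagent.
theoretical n(G) = (1/3) × 0.3997 = 0.1332 mol → 96.30 g
% yield = 34.4 / 96.30 × 100 = 35.72 %

35.7 %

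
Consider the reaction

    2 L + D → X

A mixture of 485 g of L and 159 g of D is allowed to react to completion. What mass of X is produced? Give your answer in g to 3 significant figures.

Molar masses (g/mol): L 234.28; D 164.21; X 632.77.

n(L) = 485.0 / 234.28 = 2.070 mol
n(D) = 159.0 / 164.21 = 0.9683 mol
n/ν for L = 2.070/2 = 1.035
n/ν for D = 0.9683/1 = 0.9683
Smallest n/ν is D → limiting reagent.
n(X) = (1/1) × 0.9683 = 0.9683 mol
mass = 0.9683 × 632.77 = 612.7 g

613 g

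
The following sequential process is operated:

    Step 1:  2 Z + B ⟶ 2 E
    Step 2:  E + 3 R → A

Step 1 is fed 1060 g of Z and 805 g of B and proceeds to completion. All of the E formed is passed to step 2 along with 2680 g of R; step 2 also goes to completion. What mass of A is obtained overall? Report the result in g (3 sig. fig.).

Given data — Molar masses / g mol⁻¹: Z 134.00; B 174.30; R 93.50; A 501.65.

3970 g

Step 1:
n(Z) = 1060 / 134.00 = 7.910 mol
n(B) = 805.0 / 174.30 = 4.618 mol
n/ν for Z = 7.910/2 = 3.955
n/ν for B = 4.618/1 = 4.618
Smallest n/ν is Z → limiting reagent.
n(E) produced = (2/2) × 7.910 = 7.910 mol
Step 2:
n(E) available = 7.910 mol
n(R) = 2680 / 93.50 = 28.66 mol
n/ν for E = 7.910/1 = 7.910
n/ν for R = 28.66/3 = 9.553
Smallest n/ν is E → limiting reagent.
n(A) = (1/1) × 7.910 = 7.910 mol
mass = 7.910 × 501.65 = 3968 g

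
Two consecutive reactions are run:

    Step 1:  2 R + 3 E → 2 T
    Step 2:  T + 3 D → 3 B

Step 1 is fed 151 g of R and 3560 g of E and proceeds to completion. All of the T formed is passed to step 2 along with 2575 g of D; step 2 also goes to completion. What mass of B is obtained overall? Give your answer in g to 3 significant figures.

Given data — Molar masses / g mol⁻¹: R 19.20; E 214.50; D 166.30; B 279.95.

Step 1:
n(R) = 151.0 / 19.20 = 7.865 mol
n(E) = 3560 / 214.50 = 16.60 mol
n/ν → R: 3.933, E: 5.533; R is limiting.
n(T) produced = (2/2) × 7.865 = 7.865 mol
Step 2:
n(T) available = 7.865 mol
n(D) = 2575 / 166.30 = 15.48 mol
n/ν → T: 7.865, D: 5.160; D is limiting.
n(B) = (3/3) × 15.48 = 15.48 mol
mass = 15.48 × 279.95 = 4334 g

4330 g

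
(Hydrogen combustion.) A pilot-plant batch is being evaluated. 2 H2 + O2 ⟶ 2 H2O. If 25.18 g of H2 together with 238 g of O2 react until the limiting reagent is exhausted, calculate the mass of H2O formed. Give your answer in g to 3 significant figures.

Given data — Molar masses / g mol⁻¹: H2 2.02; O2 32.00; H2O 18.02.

225 g

n(H2) = 25.18 / 2.02 = 12.47 mol
n(O2) = 238.0 / 32.00 = 7.438 mol
n/ν for H2 = 12.47/2 = 6.235
n/ν for O2 = 7.438/1 = 7.438
Smallest n/ν is H2 → limiting reagent.
n(H2O) = (2/2) × 12.47 = 12.47 mol
mass = 12.47 × 18.02 = 224.7 g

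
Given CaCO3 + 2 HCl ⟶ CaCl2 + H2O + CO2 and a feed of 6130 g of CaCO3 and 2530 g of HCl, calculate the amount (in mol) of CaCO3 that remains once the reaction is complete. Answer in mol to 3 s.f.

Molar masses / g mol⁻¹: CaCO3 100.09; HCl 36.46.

n(CaCO3) = 6130 / 100.09 = 61.24 mol
n(HCl) = 2530 / 36.46 = 69.39 mol
n/ν for CaCO3 = 61.24/1 = 61.24
n/ν for HCl = 69.39/2 = 34.70
Smallest n/ν is HCl → limiting reagent.
CaCO3 consumed = (1/2) × 69.39 = 34.70 mol
CaCO3 remaining = 61.24 − 34.70 = 26.54 mol

26.5 mol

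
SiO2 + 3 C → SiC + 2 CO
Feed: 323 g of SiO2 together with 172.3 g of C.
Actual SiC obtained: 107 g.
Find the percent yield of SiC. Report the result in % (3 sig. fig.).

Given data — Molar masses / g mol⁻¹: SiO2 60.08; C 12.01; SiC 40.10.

n(SiO2) = 323.0 / 60.08 = 5.376 mol
n(C) = 172.3 / 12.01 = 14.35 mol
n/ν for SiO2 = 5.376/1 = 5.376
n/ν for C = 14.35/3 = 4.783
Smallest n/ν is C → limiting reagent.
theoretical n(SiC) = (1/3) × 14.35 = 4.783 mol → 191.8 g
% yield = 107 / 191.8 × 100 = 55.79 %

55.8 %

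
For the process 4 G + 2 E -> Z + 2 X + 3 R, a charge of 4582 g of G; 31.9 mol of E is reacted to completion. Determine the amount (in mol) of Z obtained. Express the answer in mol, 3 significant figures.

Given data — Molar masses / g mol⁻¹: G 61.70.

16.0 mol

n(G) = 4582 / 61.70 = 74.26 mol
n(E) = 31.90 mol
n/ν → G: 18.57, E: 15.95; E is limiting.
n(Z) = (1/2) × 31.90 = 15.95 mol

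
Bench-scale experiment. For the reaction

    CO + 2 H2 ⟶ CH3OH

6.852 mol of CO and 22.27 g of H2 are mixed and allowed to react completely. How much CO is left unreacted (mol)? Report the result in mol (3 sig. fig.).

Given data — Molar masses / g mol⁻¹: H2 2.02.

1.34 mol

n(CO) = 6.852 mol
n(H2) = 22.27 / 2.02 = 11.02 mol
n/ν for CO = 6.852/1 = 6.852
n/ν for H2 = 11.02/2 = 5.510
Smallest n/ν is H2 → limiting reagent.
CO consumed = (1/2) × 11.02 = 5.510 mol
CO remaining = 6.852 − 5.510 = 1.342 mol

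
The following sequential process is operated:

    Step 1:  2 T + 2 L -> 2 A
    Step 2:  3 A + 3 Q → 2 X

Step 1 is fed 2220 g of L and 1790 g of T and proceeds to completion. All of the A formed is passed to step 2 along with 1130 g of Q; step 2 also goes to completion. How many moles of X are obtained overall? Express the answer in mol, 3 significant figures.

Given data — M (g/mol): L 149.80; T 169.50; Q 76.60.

Step 1:
n(L) = 2220 / 149.80 = 14.82 mol
n(T) = 1790 / 169.50 = 10.56 mol
n/ν for L = 14.82/2 = 7.410
n/ν for T = 10.56/2 = 5.280
Smallest n/ν is T → limiting reagent.
n(A) produced = (2/2) × 10.56 = 10.56 mol
Step 2:
n(A) available = 10.56 mol
n(Q) = 1130 / 76.60 = 14.75 mol
n/ν for A = 10.56/3 = 3.520
n/ν for Q = 14.75/3 = 4.917
Smallest n/ν is A → limiting reagent.
n(X) = (2/3) × 10.56 = 7.040 mol

7.04 mol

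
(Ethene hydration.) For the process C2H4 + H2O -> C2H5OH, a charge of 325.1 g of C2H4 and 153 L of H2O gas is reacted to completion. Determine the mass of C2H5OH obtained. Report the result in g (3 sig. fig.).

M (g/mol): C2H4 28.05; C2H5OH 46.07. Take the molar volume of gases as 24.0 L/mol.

n(C2H4) = 325.1 / 28.05 = 11.59 mol
n(H2O) = 153.0 / 24.0 = 6.375 mol
n/ν → C2H4: 11.59, H2O: 6.375; H2O is limiting.
n(C2H5OH) = (1/1) × 6.375 = 6.375 mol
mass = 6.375 × 46.07 = 293.7 g

294 g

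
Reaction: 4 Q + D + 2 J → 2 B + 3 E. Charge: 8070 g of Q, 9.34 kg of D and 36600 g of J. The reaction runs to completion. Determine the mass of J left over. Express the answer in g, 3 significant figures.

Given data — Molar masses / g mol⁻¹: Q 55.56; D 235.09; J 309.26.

14100 g

n(Q) = 8070 / 55.56 = 145.2 mol
n(D) = 9.340×1000 / 235.09 = 39.73 mol
n(J) = 36600 / 309.26 = 118.3 mol
n/ν for Q = 145.2/4 = 36.30
n/ν for D = 39.73/1 = 39.73
n/ν for J = 118.3/2 = 59.15
Smallest n/ν is Q → limiting reagent.
J consumed = (2/4) × 145.2 = 72.60 mol
J remaining = 118.3 − 72.60 = 45.70 mol
mass = 45.70 × 309.26 = 14130 g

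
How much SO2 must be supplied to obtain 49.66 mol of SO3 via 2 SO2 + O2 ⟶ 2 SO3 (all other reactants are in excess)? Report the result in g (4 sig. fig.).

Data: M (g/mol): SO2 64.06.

3181 g

n(SO3) = 49.66 mol
n(SO2) = (2/2) × 49.66 = 49.66 mol
mass = 49.66 × 64.06 = 3181 g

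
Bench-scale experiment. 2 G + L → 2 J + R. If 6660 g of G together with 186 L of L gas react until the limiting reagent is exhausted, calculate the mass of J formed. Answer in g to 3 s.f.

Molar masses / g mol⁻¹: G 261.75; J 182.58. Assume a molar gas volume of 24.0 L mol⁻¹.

n(G) = 6660 / 261.75 = 25.44 mol
n(L) = 186.0 / 24.0 = 7.750 mol
n/ν → G: 12.72, L: 7.750; L is limiting.
n(J) = (2/1) × 7.750 = 15.50 mol
mass = 15.50 × 182.58 = 2830 g

2830 g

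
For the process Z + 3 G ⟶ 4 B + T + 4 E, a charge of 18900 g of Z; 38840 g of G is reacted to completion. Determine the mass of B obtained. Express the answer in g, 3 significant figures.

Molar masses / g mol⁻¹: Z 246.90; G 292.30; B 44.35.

n(Z) = 18900 / 246.90 = 76.55 mol
n(G) = 38840 / 292.30 = 132.9 mol
n/ν for Z = 76.55/1 = 76.55
n/ν for G = 132.9/3 = 44.30
Smallest n/ν is G → limiting reagent.
n(B) = (4/3) × 132.9 = 177.2 mol
mass = 177.2 × 44.35 = 7859 g

7860 g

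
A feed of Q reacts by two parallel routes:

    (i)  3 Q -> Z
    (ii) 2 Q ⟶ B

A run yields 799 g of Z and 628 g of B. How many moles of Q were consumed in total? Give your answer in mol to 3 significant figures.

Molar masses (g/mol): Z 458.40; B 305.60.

9.34 mol

n(Z) = 799 / 458.40 = 1.743 mol
n(B) = 628 / 305.60 = 2.055 mol
n(Q) via (i) = (3/1)×1.743 = 5.229 mol
n(Q) via (ii) = (2/1)×2.055 = 4.110 mol
total n(Q) = 5.229 + 4.110 = 9.339 mol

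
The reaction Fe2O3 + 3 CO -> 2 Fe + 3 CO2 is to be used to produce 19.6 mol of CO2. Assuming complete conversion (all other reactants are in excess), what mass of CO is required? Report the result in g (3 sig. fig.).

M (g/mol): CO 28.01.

549 g

n(CO2) = 19.60 mol
n(CO) = (3/3) × 19.60 = 19.60 mol
mass = 19.60 × 28.01 = 549.0 g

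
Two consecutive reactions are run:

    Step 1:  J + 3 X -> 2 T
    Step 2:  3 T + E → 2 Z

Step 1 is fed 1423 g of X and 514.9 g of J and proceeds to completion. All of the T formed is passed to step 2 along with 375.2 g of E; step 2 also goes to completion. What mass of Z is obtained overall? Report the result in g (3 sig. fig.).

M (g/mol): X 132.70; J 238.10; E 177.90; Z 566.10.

1630 g

Step 1:
n(X) = 1423 / 132.70 = 10.72 mol
n(J) = 514.9 / 238.10 = 2.163 mol
n/ν → X: 3.573, J: 2.163; J is limiting.
n(T) produced = (2/1) × 2.163 = 4.326 mol
Step 2:
n(T) available = 4.326 mol
n(E) = 375.2 / 177.90 = 2.109 mol
n/ν → T: 1.442, E: 2.109; T is limiting.
n(Z) = (2/3) × 4.326 = 2.884 mol
mass = 2.884 × 566.10 = 1633 g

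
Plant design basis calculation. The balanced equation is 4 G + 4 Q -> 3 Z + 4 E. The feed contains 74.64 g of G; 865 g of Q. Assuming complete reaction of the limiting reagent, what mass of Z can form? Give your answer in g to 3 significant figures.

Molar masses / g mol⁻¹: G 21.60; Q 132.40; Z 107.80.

n(G) = 74.64 / 21.60 = 3.456 mol
n(Q) = 865.0 / 132.40 = 6.533 mol
n/ν → G: 0.8640, Q: 1.633; G is limiting.
n(Z) = (3/4) × 3.456 = 2.592 mol
mass = 2.592 × 107.80 = 279.4 g

279 g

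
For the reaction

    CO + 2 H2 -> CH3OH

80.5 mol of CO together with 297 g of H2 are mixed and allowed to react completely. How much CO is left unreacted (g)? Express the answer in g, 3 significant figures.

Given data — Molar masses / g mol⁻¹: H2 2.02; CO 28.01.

196 g

n(CO) = 80.50 mol
n(H2) = 297.0 / 2.02 = 147.0 mol
n/ν → CO: 80.50, H2: 73.50; H2 is limiting.
CO consumed = (1/2) × 147.0 = 73.50 mol
CO remaining = 80.50 − 73.50 = 7.000 mol
mass = 7.000 × 28.01 = 196.1 g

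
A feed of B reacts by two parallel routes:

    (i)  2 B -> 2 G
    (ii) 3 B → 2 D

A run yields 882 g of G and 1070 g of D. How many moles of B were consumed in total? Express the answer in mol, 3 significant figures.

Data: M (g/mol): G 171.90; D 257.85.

11.4 mol

n(G) = 882 / 171.90 = 5.131 mol
n(D) = 1070 / 257.85 = 4.150 mol
n(B) via (i) = (2/2)×5.131 = 5.131 mol
n(B) via (ii) = (3/2)×4.150 = 6.225 mol
total n(B) = 5.131 + 6.225 = 11.36 mol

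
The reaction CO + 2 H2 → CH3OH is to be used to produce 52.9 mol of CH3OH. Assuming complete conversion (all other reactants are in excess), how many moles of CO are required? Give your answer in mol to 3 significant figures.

n(CH3OH) = 52.90 mol
n(CO) = (1/1) × 52.90 = 52.90 mol

52.9 mol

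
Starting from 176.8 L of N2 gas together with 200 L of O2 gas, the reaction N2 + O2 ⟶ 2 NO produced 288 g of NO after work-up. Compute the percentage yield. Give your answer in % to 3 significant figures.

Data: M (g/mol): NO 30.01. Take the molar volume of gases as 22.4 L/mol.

60.8 %

n(N2) = 176.8 / 22.4 = 7.893 mol
n(O2) = 200.0 / 22.4 = 8.929 mol
n/ν → N2: 7.893, O2: 8.929; N2 is limiting.
theoretical n(NO) = (2/1) × 7.893 = 15.79 mol → 473.9 g
% yield = 288 / 473.9 × 100 = 60.77 %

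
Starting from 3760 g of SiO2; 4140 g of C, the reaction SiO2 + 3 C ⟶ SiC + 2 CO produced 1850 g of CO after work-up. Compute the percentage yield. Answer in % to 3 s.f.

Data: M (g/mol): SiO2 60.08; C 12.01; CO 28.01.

52.8 %

n(SiO2) = 3760 / 60.08 = 62.58 mol
n(C) = 4140 / 12.01 = 344.7 mol
n/ν for SiO2 = 62.58/1 = 62.58
n/ν for C = 344.7/3 = 114.9
Smallest n/ν is SiO2 → limiting reagent.
theoretical n(CO) = (2/1) × 62.58 = 125.2 mol → 3507 g
% yield = 1850 / 3507 × 100 = 52.75 %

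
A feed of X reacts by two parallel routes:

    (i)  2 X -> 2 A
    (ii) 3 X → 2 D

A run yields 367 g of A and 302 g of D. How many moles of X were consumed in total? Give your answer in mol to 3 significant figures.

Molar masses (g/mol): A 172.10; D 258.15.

n(A) = 367 / 172.10 = 2.132 mol
n(D) = 302 / 258.15 = 1.170 mol
n(X) via (i) = (2/2)×2.132 = 2.132 mol
n(X) via (ii) = (3/2)×1.170 = 1.755 mol
total n(X) = 2.132 + 1.755 = 3.887 mol

3.89 mol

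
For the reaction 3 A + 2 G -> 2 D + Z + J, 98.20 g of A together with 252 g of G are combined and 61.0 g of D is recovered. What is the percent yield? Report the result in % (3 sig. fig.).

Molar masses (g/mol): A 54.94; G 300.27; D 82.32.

n(A) = 98.20 / 54.94 = 1.787 mol
n(G) = 252.0 / 300.27 = 0.8392 mol
n/ν for A = 1.787/3 = 0.5957
n/ν for G = 0.8392/2 = 0.4196
Smallest n/ν is G → limiting reagent.
theoretical n(D) = (2/2) × 0.8392 = 0.8392 mol → 69.08 g
% yield = 61.0 / 69.08 × 100 = 88.30 %

88.3 %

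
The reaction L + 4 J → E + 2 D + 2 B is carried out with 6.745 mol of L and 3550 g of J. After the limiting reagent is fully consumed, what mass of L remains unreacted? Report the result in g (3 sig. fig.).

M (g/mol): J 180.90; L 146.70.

270 g

n(L) = 6.745 mol
n(J) = 3550 / 180.90 = 19.62 mol
n/ν for L = 6.745/1 = 6.745
n/ν for J = 19.62/4 = 4.905
Smallest n/ν is J → limiting reagent.
L consumed = (1/4) × 19.62 = 4.905 mol
L remaining = 6.745 − 4.905 = 1.840 mol
mass = 1.840 × 146.70 = 269.9 g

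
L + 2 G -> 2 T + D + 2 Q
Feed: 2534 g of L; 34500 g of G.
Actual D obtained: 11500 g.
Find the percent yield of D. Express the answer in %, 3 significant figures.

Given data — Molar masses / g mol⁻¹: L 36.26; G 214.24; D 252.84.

65.1 %

n(L) = 2534 / 36.26 = 69.88 mol
n(G) = 34500 / 214.24 = 161.0 mol
n/ν → L: 69.88, G: 80.50; L is limiting.
theoretical n(D) = (1/1) × 69.88 = 69.88 mol → 17670 g
% yield = 11500 / 17670 × 100 = 65.08 %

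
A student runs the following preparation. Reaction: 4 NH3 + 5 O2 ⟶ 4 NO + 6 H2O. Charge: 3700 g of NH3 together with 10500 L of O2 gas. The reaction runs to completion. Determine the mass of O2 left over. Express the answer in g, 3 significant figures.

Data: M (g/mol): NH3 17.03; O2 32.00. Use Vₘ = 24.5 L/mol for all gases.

5020 g

n(NH3) = 3700 / 17.03 = 217.3 mol
n(O2) = 10500 / 24.5 = 428.6 mol
n/ν for NH3 = 217.3/4 = 54.33
n/ν for O2 = 428.6/5 = 85.72
Smallest n/ν is NH3 → limiting reagent.
O2 consumed = (5/4) × 217.3 = 271.6 mol
O2 remaining = 428.6 − 271.6 = 157.0 mol
mass = 157.0 × 32.00 = 5024 g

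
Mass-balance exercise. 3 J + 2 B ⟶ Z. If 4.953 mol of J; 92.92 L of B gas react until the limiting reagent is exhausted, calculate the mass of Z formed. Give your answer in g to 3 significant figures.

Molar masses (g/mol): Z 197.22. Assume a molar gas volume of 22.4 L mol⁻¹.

326 g

n(J) = 4.953 mol
n(B) = 92.92 / 22.4 = 4.148 mol
n/ν for J = 4.953/3 = 1.651
n/ν for B = 4.148/2 = 2.074
Smallest n/ν is J → limiting reagent.
n(Z) = (1/3) × 4.953 = 1.651 mol
mass = 1.651 × 197.22 = 325.6 g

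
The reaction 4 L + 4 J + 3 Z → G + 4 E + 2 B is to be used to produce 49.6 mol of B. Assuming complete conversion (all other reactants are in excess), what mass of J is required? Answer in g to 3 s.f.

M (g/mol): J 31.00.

3080 g

n(B) = 49.60 mol
n(J) = (4/2) × 49.60 = 99.20 mol
mass = 99.20 × 31.00 = 3075 g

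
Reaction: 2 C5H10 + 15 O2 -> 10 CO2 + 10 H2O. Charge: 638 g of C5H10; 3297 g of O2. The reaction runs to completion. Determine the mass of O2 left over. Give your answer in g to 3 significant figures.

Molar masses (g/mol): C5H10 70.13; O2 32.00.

n(C5H10) = 638.0 / 70.13 = 9.097 mol
n(O2) = 3297 / 32.00 = 103.0 mol
n/ν for C5H10 = 9.097/2 = 4.549
n/ν for O2 = 103.0/15 = 6.867
Smallest n/ν is C5H10 → limiting reagent.
O2 consumed = (15/2) × 9.097 = 68.23 mol
O2 remaining = 103.0 − 68.23 = 34.77 mol
mass = 34.77 × 32.00 = 1113 g

1110 g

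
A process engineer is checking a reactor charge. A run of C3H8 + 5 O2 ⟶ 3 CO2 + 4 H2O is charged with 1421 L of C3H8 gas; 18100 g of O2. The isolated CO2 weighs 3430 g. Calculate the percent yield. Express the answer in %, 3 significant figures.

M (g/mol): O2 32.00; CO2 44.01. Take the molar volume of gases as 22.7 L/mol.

41.5 %

n(C3H8) = 1421 / 22.7 = 62.60 mol
n(O2) = 18100 / 32.00 = 565.6 mol
n/ν for C3H8 = 62.60/1 = 62.60
n/ν for O2 = 565.6/5 = 113.1
Smallest n/ν is C3H8 → limiting reagent.
theoretical n(CO2) = (3/1) × 62.60 = 187.8 mol → 8265 g
% yield = 3430 / 8265 × 100 = 41.50 %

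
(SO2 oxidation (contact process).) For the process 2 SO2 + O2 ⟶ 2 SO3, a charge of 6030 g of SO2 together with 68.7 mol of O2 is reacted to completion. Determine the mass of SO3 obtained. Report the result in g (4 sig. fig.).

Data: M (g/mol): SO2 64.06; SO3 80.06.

n(SO2) = 6030 / 64.06 = 94.13 mol
n(O2) = 68.70 mol
n/ν for SO2 = 94.13/2 = 47.07
n/ν for O2 = 68.70/1 = 68.70
Smallest n/ν is SO2 → limiting reagent.
n(SO3) = (2/2) × 94.13 = 94.13 mol
mass = 94.13 × 80.06 = 7536 g

7536 g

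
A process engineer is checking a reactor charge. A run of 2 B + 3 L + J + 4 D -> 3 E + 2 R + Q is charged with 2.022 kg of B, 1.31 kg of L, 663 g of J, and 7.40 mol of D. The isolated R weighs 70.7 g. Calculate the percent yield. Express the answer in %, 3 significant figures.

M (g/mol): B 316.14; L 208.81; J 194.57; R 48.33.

n(B) = 2.022×1000 / 316.14 = 6.396 mol
n(L) = 1.310×1000 / 208.81 = 6.274 mol
n(J) = 663.0 / 194.57 = 3.408 mol
n(D) = 7.400 mol
n/ν for B = 6.396/2 = 3.198
n/ν for L = 6.274/3 = 2.091
n/ν for J = 3.408/1 = 3.408
n/ν for D = 7.400/4 = 1.850
Smallest n/ν is D → limiting reagent.
theoretical n(R) = (2/4) × 7.400 = 3.700 mol → 178.8 g
% yield = 70.7 / 178.8 × 100 = 39.54 %

39.5 %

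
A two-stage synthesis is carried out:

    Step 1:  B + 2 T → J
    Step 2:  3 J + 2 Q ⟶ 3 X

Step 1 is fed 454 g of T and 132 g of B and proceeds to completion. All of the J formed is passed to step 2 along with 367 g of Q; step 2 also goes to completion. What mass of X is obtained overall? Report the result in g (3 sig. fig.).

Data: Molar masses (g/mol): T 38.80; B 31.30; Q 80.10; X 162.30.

Step 1:
n(T) = 454.0 / 38.80 = 11.70 mol
n(B) = 132.0 / 31.30 = 4.217 mol
n/ν for T = 11.70/2 = 5.850
n/ν for B = 4.217/1 = 4.217
Smallest n/ν is B → limiting reagent.
n(J) produced = (1/1) × 4.217 = 4.217 mol
Step 2:
n(J) available = 4.217 mol
n(Q) = 367.0 / 80.10 = 4.582 mol
n/ν for J = 4.217/3 = 1.406
n/ν for Q = 4.582/2 = 2.291
Smallest n/ν is J → limiting reagent.
n(X) = (3/3) × 4.217 = 4.217 mol
mass = 4.217 × 162.30 = 684.4 g

684 g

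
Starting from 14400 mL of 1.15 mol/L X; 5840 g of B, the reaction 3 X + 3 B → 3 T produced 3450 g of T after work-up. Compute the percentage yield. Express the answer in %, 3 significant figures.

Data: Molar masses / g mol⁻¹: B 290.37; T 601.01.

n(X) = 1.15 × 14400/1000 = 16.56 mol
n(B) = 5840 / 290.37 = 20.11 mol
n/ν → X: 5.520, B: 6.703; X is limiting.
theoretical n(T) = (3/3) × 16.56 = 16.56 mol → 9953 g
% yield = 3450 / 9953 × 100 = 34.66 %

34.7 %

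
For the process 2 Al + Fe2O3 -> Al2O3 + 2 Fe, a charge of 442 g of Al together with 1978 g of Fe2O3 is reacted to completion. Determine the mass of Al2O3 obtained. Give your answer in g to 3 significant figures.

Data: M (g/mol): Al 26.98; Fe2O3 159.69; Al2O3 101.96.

835 g

n(Al) = 442.0 / 26.98 = 16.38 mol
n(Fe2O3) = 1978 / 159.69 = 12.39 mol
n/ν for Al = 16.38/2 = 8.190
n/ν for Fe2O3 = 12.39/1 = 12.39
Smallest n/ν is Al → limiting reagent.
n(Al2O3) = (1/2) × 16.38 = 8.190 mol
mass = 8.190 × 101.96 = 835.1 g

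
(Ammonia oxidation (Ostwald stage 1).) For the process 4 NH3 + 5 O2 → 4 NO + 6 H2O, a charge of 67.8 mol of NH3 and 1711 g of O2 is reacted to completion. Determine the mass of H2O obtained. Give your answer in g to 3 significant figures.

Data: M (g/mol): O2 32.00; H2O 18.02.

1160 g

n(NH3) = 67.80 mol
n(O2) = 1711 / 32.00 = 53.47 mol
n/ν for NH3 = 67.80/4 = 16.95
n/ν for O2 = 53.47/5 = 10.69
Smallest n/ν is O2 → limiting reagent.
n(H2O) = (6/5) × 53.47 = 64.16 mol
mass = 64.16 × 18.02 = 1156 g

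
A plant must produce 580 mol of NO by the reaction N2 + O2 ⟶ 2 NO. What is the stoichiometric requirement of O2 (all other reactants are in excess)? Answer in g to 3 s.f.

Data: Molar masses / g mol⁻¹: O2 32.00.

n(NO) = 580.0 mol
n(O2) = (1/2) × 580.0 = 290.0 mol
mass = 290.0 × 32.00 = 9280 g

9280 g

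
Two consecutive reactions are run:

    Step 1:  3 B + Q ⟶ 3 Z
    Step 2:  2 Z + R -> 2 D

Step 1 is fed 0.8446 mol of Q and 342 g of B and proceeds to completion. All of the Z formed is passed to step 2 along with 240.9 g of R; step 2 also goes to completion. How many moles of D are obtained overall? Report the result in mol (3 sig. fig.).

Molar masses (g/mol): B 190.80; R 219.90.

Step 1:
n(Q) = 0.8446 mol
n(B) = 342.0 / 190.80 = 1.792 mol
n/ν for Q = 0.8446/1 = 0.8446
n/ν for B = 1.792/3 = 0.5973
Smallest n/ν is B → limiting reagent.
n(Z) produced = (3/3) × 1.792 = 1.792 mol
Step 2:
n(Z) available = 1.792 mol
n(R) = 240.9 / 219.90 = 1.095 mol
n/ν for Z = 1.792/2 = 0.8960
n/ν for R = 1.095/1 = 1.095
Smallest n/ν is Z → limiting reagent.
n(D) = (2/2) × 1.792 = 1.792 mol

1.79 mol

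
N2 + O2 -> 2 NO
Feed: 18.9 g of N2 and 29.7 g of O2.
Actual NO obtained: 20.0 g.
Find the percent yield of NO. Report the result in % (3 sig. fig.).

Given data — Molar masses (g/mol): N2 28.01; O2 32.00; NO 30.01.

49.4 %

n(N2) = 18.90 / 28.01 = 0.6748 mol
n(O2) = 29.70 / 32.00 = 0.9281 mol
n/ν for N2 = 0.6748/1 = 0.6748
n/ν for O2 = 0.9281/1 = 0.9281
Smallest n/ν is N2 → limiting reagent.
theoretical n(NO) = (2/1) × 0.6748 = 1.350 mol → 40.51 g
% yield = 20.0 / 40.51 × 100 = 49.37 %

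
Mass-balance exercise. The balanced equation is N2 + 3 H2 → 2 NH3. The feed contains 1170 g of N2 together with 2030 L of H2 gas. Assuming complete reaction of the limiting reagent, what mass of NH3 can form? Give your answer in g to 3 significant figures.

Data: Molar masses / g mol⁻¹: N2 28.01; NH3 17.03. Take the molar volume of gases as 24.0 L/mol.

960 g

n(N2) = 1170 / 28.01 = 41.77 mol
n(H2) = 2030 / 24.0 = 84.58 mol
n/ν for N2 = 41.77/1 = 41.77
n/ν for H2 = 84.58/3 = 28.19
Smallest n/ν is H2 → limiting reagent.
n(NH3) = (2/3) × 84.58 = 56.39 mol
mass = 56.39 × 17.03 = 960.3 g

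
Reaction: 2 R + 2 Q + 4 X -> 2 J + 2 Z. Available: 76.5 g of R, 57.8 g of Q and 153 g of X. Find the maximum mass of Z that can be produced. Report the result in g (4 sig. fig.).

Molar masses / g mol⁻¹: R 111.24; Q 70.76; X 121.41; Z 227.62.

143.4 g

n(R) = 76.50 / 111.24 = 0.6877 mol
n(Q) = 57.80 / 70.76 = 0.8168 mol
n(X) = 153.0 / 121.41 = 1.260 mol
n/ν for R = 0.6877/2 = 0.3439
n/ν for Q = 0.8168/2 = 0.4084
n/ν for X = 1.260/4 = 0.3150
Smallest n/ν is X → limiting reagent.
n(Z) = (2/4) × 1.260 = 0.6300 mol
mass = 0.6300 × 227.62 = 143.4 g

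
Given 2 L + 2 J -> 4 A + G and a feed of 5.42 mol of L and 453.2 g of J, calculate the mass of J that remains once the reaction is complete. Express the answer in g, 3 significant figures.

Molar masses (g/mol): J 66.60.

92.2 g

n(L) = 5.420 mol
n(J) = 453.2 / 66.60 = 6.805 mol
n/ν → L: 2.710, J: 3.403; L is limiting.
J consumed = (2/2) × 5.420 = 5.420 mol
J remaining = 6.805 − 5.420 = 1.385 mol
mass = 1.385 × 66.60 = 92.24 g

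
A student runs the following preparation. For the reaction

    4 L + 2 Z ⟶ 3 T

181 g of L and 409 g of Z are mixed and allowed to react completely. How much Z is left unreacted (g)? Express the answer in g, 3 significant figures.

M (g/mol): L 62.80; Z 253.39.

43.8 g

n(L) = 181.0 / 62.80 = 2.882 mol
n(Z) = 409.0 / 253.39 = 1.614 mol
n/ν → L: 0.7205, Z: 0.8070; L is limiting.
Z consumed = (2/4) × 2.882 = 1.441 mol
Z remaining = 1.614 − 1.441 = 0.1730 mol
mass = 0.1730 × 253.39 = 43.84 g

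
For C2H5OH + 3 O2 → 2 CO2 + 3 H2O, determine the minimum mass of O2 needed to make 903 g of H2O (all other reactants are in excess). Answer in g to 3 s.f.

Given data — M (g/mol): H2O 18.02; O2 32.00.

n(H2O) = 903 / 18.02 = 50.11 mol
n(O2) = (3/3) × 50.11 = 50.11 mol
mass = 50.11 × 32.00 = 1604 g

1600 g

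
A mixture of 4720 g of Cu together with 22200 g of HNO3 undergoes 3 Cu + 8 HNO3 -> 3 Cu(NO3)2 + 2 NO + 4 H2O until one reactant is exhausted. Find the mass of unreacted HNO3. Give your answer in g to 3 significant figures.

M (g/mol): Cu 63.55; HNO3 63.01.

n(Cu) = 4720 / 63.55 = 74.27 mol
n(HNO3) = 22200 / 63.01 = 352.3 mol
n/ν for Cu = 74.27/3 = 24.76
n/ν for HNO3 = 352.3/8 = 44.04
Smallest n/ν is Cu → limiting reagent.
HNO3 consumed = (8/3) × 74.27 = 198.1 mol
HNO3 remaining = 352.3 − 198.1 = 154.2 mol
mass = 154.2 × 63.01 = 9716 g

9720 g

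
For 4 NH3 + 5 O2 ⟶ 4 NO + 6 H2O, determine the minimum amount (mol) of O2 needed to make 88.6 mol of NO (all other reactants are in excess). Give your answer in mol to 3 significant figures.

111 mol

n(NO) = 88.60 mol
n(O2) = (5/4) × 88.60 = 110.8 mol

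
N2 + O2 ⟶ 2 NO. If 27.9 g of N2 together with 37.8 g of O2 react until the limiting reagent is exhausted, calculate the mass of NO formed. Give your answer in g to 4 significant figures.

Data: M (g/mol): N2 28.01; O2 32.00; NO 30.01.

59.78 g

n(N2) = 27.90 / 28.01 = 0.9961 mol
n(O2) = 37.80 / 32.00 = 1.181 mol
n/ν → N2: 0.9961, O2: 1.181; N2 is limiting.
n(NO) = (2/1) × 0.9961 = 1.992 mol
mass = 1.992 × 30.01 = 59.78 g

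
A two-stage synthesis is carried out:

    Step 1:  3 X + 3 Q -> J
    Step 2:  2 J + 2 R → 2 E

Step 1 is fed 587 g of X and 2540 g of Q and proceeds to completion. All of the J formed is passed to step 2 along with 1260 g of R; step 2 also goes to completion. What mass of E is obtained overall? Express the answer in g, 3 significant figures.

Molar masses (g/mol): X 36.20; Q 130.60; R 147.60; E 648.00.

3500 g

Step 1:
n(X) = 587.0 / 36.20 = 16.22 mol
n(Q) = 2540 / 130.60 = 19.45 mol
n/ν for X = 16.22/3 = 5.407
n/ν for Q = 19.45/3 = 6.483
Smallest n/ν is X → limiting reagent.
n(J) produced = (1/3) × 16.22 = 5.407 mol
Step 2:
n(J) available = 5.407 mol
n(R) = 1260 / 147.60 = 8.537 mol
n/ν for J = 5.407/2 = 2.704
n/ν for R = 8.537/2 = 4.269
Smallest n/ν is J → limiting reagent.
n(E) = (2/2) × 5.407 = 5.407 mol
mass = 5.407 × 648.00 = 3504 g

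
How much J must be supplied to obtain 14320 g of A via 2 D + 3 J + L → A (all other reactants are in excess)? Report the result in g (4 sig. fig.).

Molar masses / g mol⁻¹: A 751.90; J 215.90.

n(A) = 14320 / 751.90 = 19.05 mol
n(J) = (3/1) × 19.05 = 57.15 mol
mass = 57.15 × 215.90 = 12340 g

12340 g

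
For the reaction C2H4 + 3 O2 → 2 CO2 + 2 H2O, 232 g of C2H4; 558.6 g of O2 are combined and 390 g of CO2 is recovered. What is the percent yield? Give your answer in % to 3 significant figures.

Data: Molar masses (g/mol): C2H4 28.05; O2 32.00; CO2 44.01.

76.1 %

n(C2H4) = 232.0 / 28.05 = 8.271 mol
n(O2) = 558.6 / 32.00 = 17.46 mol
n/ν for C2H4 = 8.271/1 = 8.271
n/ν for O2 = 17.46/3 = 5.820
Smallest n/ν is O2 → limiting reagent.
theoretical n(CO2) = (2/3) × 17.46 = 11.64 mol → 512.3 g
% yield = 390 / 512.3 × 100 = 76.13 %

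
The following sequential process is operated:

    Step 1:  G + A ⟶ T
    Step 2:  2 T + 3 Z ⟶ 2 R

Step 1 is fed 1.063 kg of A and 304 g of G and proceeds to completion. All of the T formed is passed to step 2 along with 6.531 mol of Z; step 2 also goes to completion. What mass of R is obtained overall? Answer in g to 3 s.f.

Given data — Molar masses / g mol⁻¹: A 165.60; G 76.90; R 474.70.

1880 g

Step 1:
n(A) = 1.063×1000 / 165.60 = 6.419 mol
n(G) = 304.0 / 76.90 = 3.953 mol
n/ν → A: 6.419, G: 3.953; G is limiting.
n(T) produced = (1/1) × 3.953 = 3.953 mol
Step 2:
n(T) available = 3.953 mol
n(Z) = 6.531 mol
n/ν → T: 1.977, Z: 2.177; T is limiting.
n(R) = (2/2) × 3.953 = 3.953 mol
mass = 3.953 × 474.70 = 1876 g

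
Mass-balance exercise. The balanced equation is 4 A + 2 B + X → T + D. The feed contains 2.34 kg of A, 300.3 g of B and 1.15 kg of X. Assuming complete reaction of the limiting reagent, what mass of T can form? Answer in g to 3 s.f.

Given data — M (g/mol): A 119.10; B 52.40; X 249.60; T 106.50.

n(A) = 2.340×1000 / 119.10 = 19.65 mol
n(B) = 300.3 / 52.40 = 5.731 mol
n(X) = 1.150×1000 / 249.60 = 4.607 mol
n/ν for A = 19.65/4 = 4.913
n/ν for B = 5.731/2 = 2.866
n/ν for X = 4.607/1 = 4.607
Smallest n/ν is B → limiting reagent.
n(T) = (1/2) × 5.731 = 2.866 mol
mass = 2.866 × 106.50 = 305.2 g

305 g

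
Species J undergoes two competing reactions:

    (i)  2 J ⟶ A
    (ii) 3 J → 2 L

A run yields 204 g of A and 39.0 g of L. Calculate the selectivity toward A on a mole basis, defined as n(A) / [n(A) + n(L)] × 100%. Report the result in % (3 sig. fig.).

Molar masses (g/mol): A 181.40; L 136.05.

79.7 %

n(A) = 204 / 181.40 = 1.125 mol
n(L) = 39.0 / 136.05 = 0.2867 mol
selectivity = 1.125/(1.125+0.2867) × 100 = 79.69 %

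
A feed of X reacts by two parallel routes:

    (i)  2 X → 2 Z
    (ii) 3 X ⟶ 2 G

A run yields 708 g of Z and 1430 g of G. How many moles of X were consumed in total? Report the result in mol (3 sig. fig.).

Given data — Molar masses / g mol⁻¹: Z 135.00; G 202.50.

15.8 mol

n(Z) = 708 / 135.00 = 5.244 mol
n(G) = 1430 / 202.50 = 7.062 mol
n(X) via (i) = (2/2)×5.244 = 5.244 mol
n(X) via (ii) = (3/2)×7.062 = 10.59 mol
total n(X) = 5.244 + 10.59 = 15.83 mol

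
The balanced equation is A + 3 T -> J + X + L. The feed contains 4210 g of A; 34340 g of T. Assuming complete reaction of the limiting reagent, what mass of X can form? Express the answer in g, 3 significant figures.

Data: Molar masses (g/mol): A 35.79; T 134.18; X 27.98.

n(A) = 4210 / 35.79 = 117.6 mol
n(T) = 34340 / 134.18 = 255.9 mol
n/ν for A = 117.6/1 = 117.6
n/ν for T = 255.9/3 = 85.30
Smallest n/ν is T → limiting reagent.
n(X) = (1/3) × 255.9 = 85.30 mol
mass = 85.30 × 27.98 = 2387 g

2390 g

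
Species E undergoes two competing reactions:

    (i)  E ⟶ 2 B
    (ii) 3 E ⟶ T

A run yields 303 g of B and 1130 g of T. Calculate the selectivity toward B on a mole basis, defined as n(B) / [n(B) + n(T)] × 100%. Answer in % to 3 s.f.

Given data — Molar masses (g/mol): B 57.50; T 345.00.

n(B) = 303 / 57.50 = 5.270 mol
n(T) = 1130 / 345.00 = 3.275 mol
selectivity = 5.270/(5.270+3.275) × 100 = 61.67 %

61.7 %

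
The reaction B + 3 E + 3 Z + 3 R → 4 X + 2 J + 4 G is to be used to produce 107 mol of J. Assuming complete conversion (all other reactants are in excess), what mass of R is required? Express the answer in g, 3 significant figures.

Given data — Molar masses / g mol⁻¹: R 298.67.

n(J) = 107.0 mol
n(R) = (3/2) × 107.0 = 160.5 mol
mass = 160.5 × 298.67 = 47940 g

47900 g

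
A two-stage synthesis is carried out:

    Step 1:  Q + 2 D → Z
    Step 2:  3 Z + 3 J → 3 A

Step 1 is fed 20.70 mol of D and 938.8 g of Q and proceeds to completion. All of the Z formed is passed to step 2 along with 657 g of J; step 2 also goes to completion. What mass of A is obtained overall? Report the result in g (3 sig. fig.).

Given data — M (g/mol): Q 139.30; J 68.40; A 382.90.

2580 g

Step 1:
n(D) = 20.70 mol
n(Q) = 938.8 / 139.30 = 6.739 mol
n/ν for D = 20.70/2 = 10.35
n/ν for Q = 6.739/1 = 6.739
Smallest n/ν is Q → limiting reagent.
n(Z) produced = (1/1) × 6.739 = 6.739 mol
Step 2:
n(Z) available = 6.739 mol
n(J) = 657.0 / 68.40 = 9.605 mol
n/ν for Z = 6.739/3 = 2.246
n/ν for J = 9.605/3 = 3.202
Smallest n/ν is Z → limiting reagent.
n(A) = (3/3) × 6.739 = 6.739 mol
mass = 6.739 × 382.90 = 2580 g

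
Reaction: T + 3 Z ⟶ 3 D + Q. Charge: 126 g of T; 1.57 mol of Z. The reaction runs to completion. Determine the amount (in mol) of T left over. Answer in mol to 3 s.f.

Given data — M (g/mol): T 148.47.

0.325 mol

n(T) = 126.0 / 148.47 = 0.8487 mol
n(Z) = 1.570 mol
n/ν for T = 0.8487/1 = 0.8487
n/ν for Z = 1.570/3 = 0.5233
Smallest n/ν is Z → limiting reagent.
T consumed = (1/3) × 1.570 = 0.5233 mol
T remaining = 0.8487 − 0.5233 = 0.3254 mol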